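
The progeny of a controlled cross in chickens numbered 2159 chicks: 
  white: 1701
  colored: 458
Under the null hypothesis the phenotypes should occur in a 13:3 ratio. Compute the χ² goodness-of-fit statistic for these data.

8.601

Under the 13:3 hypothesis (Σ ratio = 16, N = 2159):
  white: 2159 × 13/16 = 1754.1875
  colored: 2159 × 3/16 = 404.8125
χ² = Σ (O − E)² / E
  white: (1701 − 1754.1875)² / 1754.1875 = 1.6127
  colored: (458 − 404.8125)² / 404.8125 = 6.9882
χ² = 1.6127 + 6.9882 = 8.6009 ≈ 8.601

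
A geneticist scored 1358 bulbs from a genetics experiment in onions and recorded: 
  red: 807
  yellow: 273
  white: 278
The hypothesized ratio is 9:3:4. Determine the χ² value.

Total ratio parts = 16. Expected numbers out of 1358:
  red: 1358 × 9/16 = 763.875
  yellow: 1358 × 3/16 = 254.625
  white: 1358 × 4/16 = 339.5
χ² = Σ (O − E)² / E
  red: (807 − 763.875)² / 763.875 = 2.4346
  yellow: (273 − 254.625)² / 254.625 = 1.3260
  white: (278 − 339.5)² / 339.5 = 11.1406
χ² = 2.4346 + 1.3260 + 11.1406 = 14.9012 ≈ 14.901

14.901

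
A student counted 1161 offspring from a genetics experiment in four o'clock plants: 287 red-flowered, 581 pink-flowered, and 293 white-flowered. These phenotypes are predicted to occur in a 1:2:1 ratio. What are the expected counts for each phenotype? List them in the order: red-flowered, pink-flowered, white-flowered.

Expected counts for N = 1161 under a 1:2:1 ratio (total parts = 4):
  red-flowered: 1161 × 1/4 = 290.25
  pink-flowered: 1161 × 2/4 = 580.5
  white-flowered: 1161 × 1/4 = 290.25

290.25, 580.5, 290.25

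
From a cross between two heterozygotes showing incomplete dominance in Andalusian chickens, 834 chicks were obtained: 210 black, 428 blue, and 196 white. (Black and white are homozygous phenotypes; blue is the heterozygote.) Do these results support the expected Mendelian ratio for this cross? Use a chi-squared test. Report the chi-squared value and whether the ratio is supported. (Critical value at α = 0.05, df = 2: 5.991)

1.050; consistent

With incomplete dominance, a heterozygote × heterozygote cross gives a 1:2:1 phenotypic ratio.
The 1:2:1 ratio has 4 parts, so with N = 834 the expected counts are:
  black: 834 × 1/4 = 208.5
  blue: 834 × 2/4 = 417
  white: 834 × 1/4 = 208.5
χ² = Σ (O − E)² / E
  black: (210 − 208.5)² / 208.5 = 0.0108
  blue: (428 − 417)² / 417 = 0.2902
  white: (196 − 208.5)² / 208.5 = 0.7494
χ² = 0.0108 + 0.2902 + 0.7494 = 1.0504 ≈ 1.050
Degrees of freedom = 3 − 1 = 2; critical value at α = 0.05 is 5.991.
Since 1.050 < 5.991, we fail to reject the null hypothesis — the data are consistent with the 1:2:1 ratio.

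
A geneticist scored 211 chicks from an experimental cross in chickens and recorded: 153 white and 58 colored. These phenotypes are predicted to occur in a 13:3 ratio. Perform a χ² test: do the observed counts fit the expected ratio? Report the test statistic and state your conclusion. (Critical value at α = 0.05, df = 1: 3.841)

10.575; not consistent

The 13:3 ratio has 16 parts, so with N = 211 the expected counts are:
  white: 211 × 13/16 = 171.4375
  colored: 211 × 3/16 = 39.5625
χ² = Σ (O − E)² / E
  white: (153 − 171.4375)² / 171.4375 = 1.9829
  colored: (58 − 39.5625)² / 39.5625 = 8.5925
χ² = 1.9829 + 8.5925 = 10.5754 ≈ 10.575
Degrees of freedom = 2 − 1 = 1; critical value at α = 0.05 is 3.841.
Since 10.575 > 3.841, we reject the null hypothesis — the data do not fit the 13:3 ratio.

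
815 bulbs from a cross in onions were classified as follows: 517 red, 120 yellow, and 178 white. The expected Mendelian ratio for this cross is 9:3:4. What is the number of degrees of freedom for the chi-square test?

2

A goodness-of-fit test with 3 phenotype classes has df = 3 − 1 = 2.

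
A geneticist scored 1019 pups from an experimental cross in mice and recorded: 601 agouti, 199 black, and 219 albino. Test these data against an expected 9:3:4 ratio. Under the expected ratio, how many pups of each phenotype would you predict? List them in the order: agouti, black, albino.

Expected counts for N = 1019 under a 9:3:4 ratio (total parts = 16):
  agouti: 1019 × 9/16 = 573.1875
  black: 1019 × 3/16 = 191.0625
  albino: 1019 × 4/16 = 254.75

573.1875, 191.0625, 254.75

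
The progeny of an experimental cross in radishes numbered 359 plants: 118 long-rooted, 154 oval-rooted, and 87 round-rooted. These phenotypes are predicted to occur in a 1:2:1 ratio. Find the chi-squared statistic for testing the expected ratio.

12.599

Expected counts for N = 359 under a 1:2:1 ratio (total parts = 4):
  long-rooted: 359 × 1/4 = 89.75
  oval-rooted: 359 × 2/4 = 179.5
  round-rooted: 359 × 1/4 = 89.75
χ² = Σ (O − E)² / E
  long-rooted: (118 − 89.75)² / 89.75 = 8.8921
  oval-rooted: (154 − 179.5)² / 179.5 = 3.6226
  round-rooted: (87 − 89.75)² / 89.75 = 0.0843
χ² = 8.8921 + 3.6226 + 0.0843 = 12.599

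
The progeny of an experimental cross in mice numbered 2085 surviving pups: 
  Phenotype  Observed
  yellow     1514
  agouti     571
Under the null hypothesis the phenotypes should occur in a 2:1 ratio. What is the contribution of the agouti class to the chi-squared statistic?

The 2:1 ratio has 3 parts, so with N = 2085 the expected counts are:
  yellow: 2085 × 2/3 = 1390
  agouti: 2085 × 1/3 = 695
Contribution of agouti: (571 − 695)² / 695 = 22.1237

22.124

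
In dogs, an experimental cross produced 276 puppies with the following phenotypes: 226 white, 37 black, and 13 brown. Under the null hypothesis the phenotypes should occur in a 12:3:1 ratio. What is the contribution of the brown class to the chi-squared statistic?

1.047

Expected counts for N = 276 under a 12:3:1 ratio (total parts = 16):
  white: 276 × 12/16 = 207
  black: 276 × 3/16 = 51.75
  brown: 276 × 1/16 = 17.25
Contribution of brown: (13 − 17.25)² / 17.25 = 1.0471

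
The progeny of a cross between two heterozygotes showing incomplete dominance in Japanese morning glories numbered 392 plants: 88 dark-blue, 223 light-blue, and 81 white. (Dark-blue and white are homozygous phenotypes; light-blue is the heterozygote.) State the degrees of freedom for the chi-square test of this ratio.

With incomplete dominance, a heterozygote × heterozygote cross gives a 1:2:1 phenotypic ratio.
A goodness-of-fit test with 3 phenotype classes has df = 3 − 1 = 2.

2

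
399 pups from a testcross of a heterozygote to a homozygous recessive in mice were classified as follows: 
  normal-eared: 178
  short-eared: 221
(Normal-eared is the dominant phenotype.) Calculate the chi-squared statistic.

A testcross of a heterozygote (Aa × aa) gives a 1:1 phenotypic ratio.
The 1:1 ratio has 2 parts, so with N = 399 the expected counts are:
  normal-eared: 399 × 1/2 = 199.5
  short-eared: 399 × 1/2 = 199.5
χ² = Σ (O − E)² / E
  normal-eared: (178 − 199.5)² / 199.5 = 2.3170
  short-eared: (221 − 199.5)² / 199.5 = 2.3170
χ² = 2.3170 + 2.3170 = 4.634

4.634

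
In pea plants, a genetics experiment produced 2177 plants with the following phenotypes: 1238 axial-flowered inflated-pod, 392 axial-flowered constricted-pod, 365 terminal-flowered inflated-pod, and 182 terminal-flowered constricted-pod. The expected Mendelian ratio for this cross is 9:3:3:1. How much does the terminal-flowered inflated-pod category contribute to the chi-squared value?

4.569

Under the 9:3:3:1 hypothesis (Σ ratio = 16, N = 2177):
  axial-flowered inflated-pod: 2177 × 9/16 = 1224.5625
  axial-flowered constricted-pod: 2177 × 3/16 = 408.1875
  terminal-flowered inflated-pod: 2177 × 3/16 = 408.1875
  terminal-flowered constricted-pod: 2177 × 1/16 = 136.0625
Contribution of terminal-flowered inflated-pod: (365 − 408.1875)² / 408.1875 = 4.5694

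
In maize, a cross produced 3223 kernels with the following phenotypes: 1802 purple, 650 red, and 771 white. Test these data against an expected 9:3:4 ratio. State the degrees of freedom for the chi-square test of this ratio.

A goodness-of-fit test with 3 phenotype classes has df = 3 − 1 = 2.

2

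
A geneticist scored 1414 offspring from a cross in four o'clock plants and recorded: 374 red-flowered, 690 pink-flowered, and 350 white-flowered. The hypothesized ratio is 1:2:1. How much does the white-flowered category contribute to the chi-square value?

0.035

Total ratio parts = 4. Expected numbers out of 1414:
  red-flowered: 1414 × 1/4 = 353.5
  pink-flowered: 1414 × 2/4 = 707
  white-flowered: 1414 × 1/4 = 353.5
Contribution of white-flowered: (350 − 353.5)² / 353.5 = 0.0347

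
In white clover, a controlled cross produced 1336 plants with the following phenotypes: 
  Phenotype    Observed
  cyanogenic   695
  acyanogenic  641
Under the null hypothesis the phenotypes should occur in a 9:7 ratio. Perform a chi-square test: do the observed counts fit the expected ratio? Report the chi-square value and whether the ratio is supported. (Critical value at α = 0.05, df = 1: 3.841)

9.709; not consistent

Total ratio parts = 16. Expected numbers out of 1336:
  cyanogenic: 1336 × 9/16 = 751.5
  acyanogenic: 1336 × 7/16 = 584.5
χ² = Σ (O − E)² / E
  cyanogenic: (695 − 751.5)² / 751.5 = 4.2478
  acyanogenic: (641 − 584.5)² / 584.5 = 5.4615
χ² = 4.2478 + 5.4615 = 9.7093 ≈ 9.709
Degrees of freedom = 2 − 1 = 1; critical value at α = 0.05 is 3.841.
Since 9.709 > 3.841, we reject the null hypothesis — the data do not fit the 9:7 ratio.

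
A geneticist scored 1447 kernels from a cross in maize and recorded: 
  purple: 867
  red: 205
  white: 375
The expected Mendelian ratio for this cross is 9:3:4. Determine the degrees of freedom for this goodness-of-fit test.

A goodness-of-fit test with 3 phenotype classes has df = 3 − 1 = 2.

2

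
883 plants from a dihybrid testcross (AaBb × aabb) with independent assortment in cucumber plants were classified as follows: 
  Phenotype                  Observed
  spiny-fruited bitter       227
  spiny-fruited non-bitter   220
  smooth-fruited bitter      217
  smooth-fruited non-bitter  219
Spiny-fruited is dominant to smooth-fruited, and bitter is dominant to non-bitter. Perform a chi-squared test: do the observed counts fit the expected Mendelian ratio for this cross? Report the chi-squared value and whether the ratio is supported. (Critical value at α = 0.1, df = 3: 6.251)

0.257; consistent

A dihybrid testcross with independent assortment gives a 1:1:1:1 ratio.
Total ratio parts = 4. Expected numbers out of 883:
  spiny-fruited bitter: 883 × 1/4 = 220.75
  spiny-fruited non-bitter: 883 × 1/4 = 220.75
  smooth-fruited bitter: 883 × 1/4 = 220.75
  smooth-fruited non-bitter: 883 × 1/4 = 220.75
χ² = Σ (O − E)² / E
  spiny-fruited bitter: (227 − 220.75)² / 220.75 = 0.1770
  spiny-fruited non-bitter: (220 − 220.75)² / 220.75 = 0.0025
  smooth-fruited bitter: (217 − 220.75)² / 220.75 = 0.0637
  smooth-fruited non-bitter: (219 − 220.75)² / 220.75 = 0.0139
χ² = 0.1770 + 0.0025 + 0.0637 + 0.0139 = 0.2571 ≈ 0.257
Degrees of freedom = 4 − 1 = 3; critical value at α = 0.1 is 6.251.
Since 0.257 < 6.251, we fail to reject the null hypothesis — the data are consistent with the 1:1:1:1 ratio.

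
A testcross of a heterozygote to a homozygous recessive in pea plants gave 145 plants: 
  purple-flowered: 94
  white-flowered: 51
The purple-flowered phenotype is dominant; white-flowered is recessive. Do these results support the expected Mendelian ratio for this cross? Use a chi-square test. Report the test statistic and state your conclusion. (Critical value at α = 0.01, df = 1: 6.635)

A testcross of a heterozygote (Aa × aa) gives a 1:1 phenotypic ratio.
The 1:1 ratio has 2 parts, so with N = 145 the expected counts are:
  purple-flowered: 145 × 1/2 = 72.5
  white-flowered: 145 × 1/2 = 72.5
χ² = Σ (O − E)² / E
  purple-flowered: (94 − 72.5)² / 72.5 = 6.3759
  white-flowered: (51 − 72.5)² / 72.5 = 6.3759
χ² = 6.3759 + 6.3759 = 12.7518 ≈ 12.752
Degrees of freedom = 2 − 1 = 1; critical value at α = 0.01 is 6.635.
Since 12.752 > 6.635, we reject the null hypothesis — the data do not fit the 1:1 ratio.

12.752; not consistent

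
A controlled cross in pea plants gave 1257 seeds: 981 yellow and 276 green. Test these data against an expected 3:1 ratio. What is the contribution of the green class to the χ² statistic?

4.656

The 3:1 ratio has 4 parts, so with N = 1257 the expected counts are:
  yellow: 1257 × 3/4 = 942.75
  green: 1257 × 1/4 = 314.25
Contribution of green: (276 − 314.25)² / 314.25 = 4.6557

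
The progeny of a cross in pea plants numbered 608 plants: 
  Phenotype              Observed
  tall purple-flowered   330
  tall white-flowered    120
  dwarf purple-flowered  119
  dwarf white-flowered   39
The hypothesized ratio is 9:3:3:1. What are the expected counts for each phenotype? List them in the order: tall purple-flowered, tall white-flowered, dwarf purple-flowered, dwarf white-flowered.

Total ratio parts = 16. Expected numbers out of 608:
  tall purple-flowered: 608 × 9/16 = 342
  tall white-flowered: 608 × 3/16 = 114
  dwarf purple-flowered: 608 × 3/16 = 114
  dwarf white-flowered: 608 × 1/16 = 38

342, 114, 114, 38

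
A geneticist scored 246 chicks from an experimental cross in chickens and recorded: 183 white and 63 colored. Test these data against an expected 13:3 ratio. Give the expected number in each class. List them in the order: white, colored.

The 13:3 ratio has 16 parts, so with N = 246 the expected counts are:
  white: 246 × 13/16 = 199.875
  colored: 246 × 3/16 = 46.125

199.875, 46.125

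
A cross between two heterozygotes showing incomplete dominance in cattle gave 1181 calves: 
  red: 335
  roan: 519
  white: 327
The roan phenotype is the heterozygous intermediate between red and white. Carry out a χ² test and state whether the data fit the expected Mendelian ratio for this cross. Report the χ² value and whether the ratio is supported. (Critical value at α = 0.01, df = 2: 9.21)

With incomplete dominance, a heterozygote × heterozygote cross gives a 1:2:1 phenotypic ratio.
Expected counts for N = 1181 under a 1:2:1 ratio (total parts = 4):
  red: 1181 × 1/4 = 295.25
  roan: 1181 × 2/4 = 590.5
  white: 1181 × 1/4 = 295.25
χ² = Σ (O − E)² / E
  red: (335 − 295.25)² / 295.25 = 5.3516
  roan: (519 − 590.5)² / 590.5 = 8.6575
  white: (327 − 295.25)² / 295.25 = 3.4143
χ² = 5.3516 + 8.6575 + 3.4143 = 17.4234 ≈ 17.423
Degrees of freedom = 3 − 1 = 2; critical value at α = 0.01 is 9.21.
Since 17.423 > 9.21, we reject the null hypothesis — the data do not fit the 1:2:1 ratio.

17.423; not consistent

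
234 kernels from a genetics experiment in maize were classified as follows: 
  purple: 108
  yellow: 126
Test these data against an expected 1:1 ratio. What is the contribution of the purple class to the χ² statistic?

Under the 1:1 hypothesis (Σ ratio = 2, N = 234):
  purple: 234 × 1/2 = 117
  yellow: 234 × 1/2 = 117
Contribution of purple: (108 − 117)² / 117 = 0.6923

0.692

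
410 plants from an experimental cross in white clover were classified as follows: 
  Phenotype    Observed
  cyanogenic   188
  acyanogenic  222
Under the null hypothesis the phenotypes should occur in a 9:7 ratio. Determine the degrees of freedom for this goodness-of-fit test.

1

A goodness-of-fit test with 2 phenotype classes has df = 2 − 1 = 1.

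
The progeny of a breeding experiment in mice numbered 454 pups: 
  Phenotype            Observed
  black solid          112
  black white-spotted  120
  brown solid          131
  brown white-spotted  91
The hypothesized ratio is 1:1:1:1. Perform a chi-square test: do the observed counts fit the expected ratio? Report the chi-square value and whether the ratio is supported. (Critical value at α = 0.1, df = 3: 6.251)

7.551; not consistent

Under the 1:1:1:1 hypothesis (Σ ratio = 4, N = 454):
  black solid: 454 × 1/4 = 113.5
  black white-spotted: 454 × 1/4 = 113.5
  brown solid: 454 × 1/4 = 113.5
  brown white-spotted: 454 × 1/4 = 113.5
χ² = Σ (O − E)² / E
  black solid: (112 − 113.5)² / 113.5 = 0.0198
  black white-spotted: (120 − 113.5)² / 113.5 = 0.3722
  brown solid: (131 − 113.5)² / 113.5 = 2.6982
  brown white-spotted: (91 − 113.5)² / 113.5 = 4.4604
χ² = 0.0198 + 0.3722 + 2.6982 + 4.4604 = 7.5506 ≈ 7.551
Degrees of freedom = 4 − 1 = 3; critical value at α = 0.1 is 6.251.
Since 7.551 > 6.251, we reject the null hypothesis — the data do not fit the 1:1:1:1 ratio.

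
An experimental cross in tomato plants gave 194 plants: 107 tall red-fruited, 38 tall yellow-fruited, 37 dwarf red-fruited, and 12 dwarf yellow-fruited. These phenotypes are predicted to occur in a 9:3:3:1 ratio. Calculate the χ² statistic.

Total ratio parts = 16. Expected numbers out of 194:
  tall red-fruited: 194 × 9/16 = 109.125
  tall yellow-fruited: 194 × 3/16 = 36.375
  dwarf red-fruited: 194 × 3/16 = 36.375
  dwarf yellow-fruited: 194 × 1/16 = 12.125
χ² = Σ (O − E)² / E
  tall red-fruited: (107 − 109.125)² / 109.125 = 0.0414
  tall yellow-fruited: (38 − 36.375)² / 36.375 = 0.0726
  dwarf red-fruited: (37 − 36.375)² / 36.375 = 0.0107
  dwarf yellow-fruited: (12 − 12.125)² / 12.125 = 0.0013
χ² = 0.0414 + 0.0726 + 0.0107 + 0.0013 = 0.126

0.126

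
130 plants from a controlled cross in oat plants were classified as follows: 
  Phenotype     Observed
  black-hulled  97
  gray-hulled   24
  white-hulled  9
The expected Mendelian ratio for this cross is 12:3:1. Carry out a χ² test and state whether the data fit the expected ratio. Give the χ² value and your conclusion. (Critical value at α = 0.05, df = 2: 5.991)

0.103; consistent

Expected counts for N = 130 under a 12:3:1 ratio (total parts = 16):
  black-hulled: 130 × 12/16 = 97.5
  gray-hulled: 130 × 3/16 = 24.375
  white-hulled: 130 × 1/16 = 8.125
χ² = Σ (O − E)² / E
  black-hulled: (97 − 97.5)² / 97.5 = 0.0026
  gray-hulled: (24 − 24.375)² / 24.375 = 0.0058
  white-hulled: (9 − 8.125)² / 8.125 = 0.0942
χ² = 0.0026 + 0.0058 + 0.0942 = 0.1026 ≈ 0.103
Degrees of freedom = 3 − 1 = 2; critical value at α = 0.05 is 5.991.
Since 0.103 < 5.991, we fail to reject the null hypothesis — the data are consistent with the 12:3:1 ratio.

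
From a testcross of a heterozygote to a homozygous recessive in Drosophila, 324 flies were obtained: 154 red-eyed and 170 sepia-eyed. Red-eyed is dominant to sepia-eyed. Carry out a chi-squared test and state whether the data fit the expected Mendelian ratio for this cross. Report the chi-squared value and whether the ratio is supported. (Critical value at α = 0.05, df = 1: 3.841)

A testcross of a heterozygote (Aa × aa) gives a 1:1 phenotypic ratio.
Expected counts for N = 324 under a 1:1 ratio (total parts = 2):
  red-eyed: 324 × 1/2 = 162
  sepia-eyed: 324 × 1/2 = 162
χ² = Σ (O − E)² / E
  red-eyed: (154 − 162)² / 162 = 0.3951
  sepia-eyed: (170 − 162)² / 162 = 0.3951
χ² = 0.3951 + 0.3951 = 0.7902 ≈ 0.790
Degrees of freedom = 2 − 1 = 1; critical value at α = 0.05 is 3.841.
Since 0.790 < 3.841, we fail to reject the null hypothesis — the data are consistent with the 1:1 ratio.

0.790; consistent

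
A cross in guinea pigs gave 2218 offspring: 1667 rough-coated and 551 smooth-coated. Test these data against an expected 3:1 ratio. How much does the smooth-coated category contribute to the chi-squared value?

The 3:1 ratio has 4 parts, so with N = 2218 the expected counts are:
  rough-coated: 2218 × 3/4 = 1663.5
  smooth-coated: 2218 × 1/4 = 554.5
Contribution of smooth-coated: (551 − 554.5)² / 554.5 = 0.0221

0.022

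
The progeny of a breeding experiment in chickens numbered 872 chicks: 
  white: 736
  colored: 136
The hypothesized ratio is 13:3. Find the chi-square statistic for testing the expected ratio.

Under the 13:3 hypothesis (Σ ratio = 16, N = 872):
  white: 872 × 13/16 = 708.5
  colored: 872 × 3/16 = 163.5
χ² = Σ (O − E)² / E
  white: (736 − 708.5)² / 708.5 = 1.0674
  colored: (136 − 163.5)² / 163.5 = 4.6254
χ² = 1.0674 + 4.6254 = 5.6928 ≈ 5.693

5.693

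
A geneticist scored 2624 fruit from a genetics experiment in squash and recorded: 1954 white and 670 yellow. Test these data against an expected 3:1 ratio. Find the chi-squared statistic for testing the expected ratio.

0.398

Under the 3:1 hypothesis (Σ ratio = 4, N = 2624):
  white: 2624 × 3/4 = 1968
  yellow: 2624 × 1/4 = 656
χ² = Σ (O − E)² / E
  white: (1954 − 1968)² / 1968 = 0.0996
  yellow: (670 − 656)² / 656 = 0.2988
χ² = 0.0996 + 0.2988 = 0.3984 ≈ 0.398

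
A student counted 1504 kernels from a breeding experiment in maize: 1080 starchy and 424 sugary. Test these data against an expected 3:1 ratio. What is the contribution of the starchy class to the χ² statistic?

Expected counts for N = 1504 under a 3:1 ratio (total parts = 4):
  starchy: 1504 × 3/4 = 1128
  sugary: 1504 × 1/4 = 376
Contribution of starchy: (1080 − 1128)² / 1128 = 2.0426

2.043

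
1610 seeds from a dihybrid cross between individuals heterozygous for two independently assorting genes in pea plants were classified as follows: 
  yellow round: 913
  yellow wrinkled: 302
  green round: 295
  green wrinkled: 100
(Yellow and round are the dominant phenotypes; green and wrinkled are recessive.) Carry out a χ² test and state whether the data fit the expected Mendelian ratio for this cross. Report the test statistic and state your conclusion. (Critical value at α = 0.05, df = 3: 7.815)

0.221; consistent

A dihybrid F₂ with independent assortment and complete dominance at both loci gives a 9:3:3:1 phenotypic ratio.
Under the 9:3:3:1 hypothesis (Σ ratio = 16, N = 1610):
  yellow round: 1610 × 9/16 = 905.625
  yellow wrinkled: 1610 × 3/16 = 301.875
  green round: 1610 × 3/16 = 301.875
  green wrinkled: 1610 × 1/16 = 100.625
χ² = Σ (O − E)² / E
  yellow round: (913 − 905.625)² / 905.625 = 0.0601
  yellow wrinkled: (302 − 301.875)² / 301.875 = 0.0001
  green round: (295 − 301.875)² / 301.875 = 0.1566
  green wrinkled: (100 − 100.625)² / 100.625 = 0.0039
χ² = 0.0601 + 0.0001 + 0.1566 + 0.0039 = 0.2207 ≈ 0.221
Degrees of freedom = 4 − 1 = 3; critical value at α = 0.05 is 7.815.
Since 0.221 < 7.815, we fail to reject the null hypothesis — the data are consistent with the 9:3:3:1 ratio.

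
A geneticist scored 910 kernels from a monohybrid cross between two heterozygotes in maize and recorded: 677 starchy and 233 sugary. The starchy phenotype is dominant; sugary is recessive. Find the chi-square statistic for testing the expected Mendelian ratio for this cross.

0.177

For a monohybrid cross between heterozygotes with complete dominance, the expected phenotypic ratio is 3:1.
The 3:1 ratio has 4 parts, so with N = 910 the expected counts are:
  starchy: 910 × 3/4 = 682.5
  sugary: 910 × 1/4 = 227.5
χ² = Σ (O − E)² / E
  starchy: (677 − 682.5)² / 682.5 = 0.0443
  sugary: (233 − 227.5)² / 227.5 = 0.1330
χ² = 0.0443 + 0.1330 = 0.1773 ≈ 0.177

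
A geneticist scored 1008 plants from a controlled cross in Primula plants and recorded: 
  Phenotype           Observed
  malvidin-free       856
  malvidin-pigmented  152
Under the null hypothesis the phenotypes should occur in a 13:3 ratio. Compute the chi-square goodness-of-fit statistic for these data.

8.915

Under the 13:3 hypothesis (Σ ratio = 16, N = 1008):
  malvidin-free: 1008 × 13/16 = 819
  malvidin-pigmented: 1008 × 3/16 = 189
χ² = Σ (O − E)² / E
  malvidin-free: (856 − 819)² / 819 = 1.6716
  malvidin-pigmented: (152 − 189)² / 189 = 7.2434
χ² = 1.6716 + 7.2434 = 8.915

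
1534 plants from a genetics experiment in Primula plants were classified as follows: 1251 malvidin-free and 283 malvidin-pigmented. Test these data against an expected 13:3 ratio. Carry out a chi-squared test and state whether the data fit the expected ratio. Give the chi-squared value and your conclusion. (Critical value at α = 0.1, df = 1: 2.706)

0.092; consistent

Expected counts for N = 1534 under a 13:3 ratio (total parts = 16):
  malvidin-free: 1534 × 13/16 = 1246.375
  malvidin-pigmented: 1534 × 3/16 = 287.625
χ² = Σ (O − E)² / E
  malvidin-free: (1251 − 1246.375)² / 1246.375 = 0.0172
  malvidin-pigmented: (283 − 287.625)² / 287.625 = 0.0744
χ² = 0.0172 + 0.0744 = 0.0916 ≈ 0.092
Degrees of freedom = 2 − 1 = 1; critical value at α = 0.1 is 2.706.
Since 0.092 < 2.706, we fail to reject the null hypothesis — the data are consistent with the 13:3 ratio.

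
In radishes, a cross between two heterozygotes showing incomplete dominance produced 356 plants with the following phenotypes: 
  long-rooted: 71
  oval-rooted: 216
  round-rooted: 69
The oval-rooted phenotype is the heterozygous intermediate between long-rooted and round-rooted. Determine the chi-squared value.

With incomplete dominance, a heterozygote × heterozygote cross gives a 1:2:1 phenotypic ratio.
Total ratio parts = 4. Expected numbers out of 356:
  long-rooted: 356 × 1/4 = 89
  oval-rooted: 356 × 2/4 = 178
  round-rooted: 356 × 1/4 = 89
χ² = Σ (O − E)² / E
  long-rooted: (71 − 89)² / 89 = 3.6404
  oval-rooted: (216 − 178)² / 178 = 8.1124
  round-rooted: (69 − 89)² / 89 = 4.4944
χ² = 3.6404 + 8.1124 + 4.4944 = 16.2472 ≈ 16.247

16.247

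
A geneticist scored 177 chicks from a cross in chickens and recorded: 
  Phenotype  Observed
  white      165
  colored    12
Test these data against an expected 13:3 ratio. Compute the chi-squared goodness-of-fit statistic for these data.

Under the 13:3 hypothesis (Σ ratio = 16, N = 177):
  white: 177 × 13/16 = 143.8125
  colored: 177 × 3/16 = 33.1875
χ² = Σ (O − E)² / E
  white: (165 − 143.8125)² / 143.8125 = 3.1215
  colored: (12 − 33.1875)² / 33.1875 = 13.5265
χ² = 3.1215 + 13.5265 = 16.648

16.648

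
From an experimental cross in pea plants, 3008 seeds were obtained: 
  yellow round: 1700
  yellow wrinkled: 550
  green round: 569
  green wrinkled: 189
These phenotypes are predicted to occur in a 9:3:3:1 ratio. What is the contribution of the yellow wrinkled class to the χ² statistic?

0.348

Expected counts for N = 3008 under a 9:3:3:1 ratio (total parts = 16):
  yellow round: 3008 × 9/16 = 1692
  yellow wrinkled: 3008 × 3/16 = 564
  green round: 3008 × 3/16 = 564
  green wrinkled: 3008 × 1/16 = 188
Contribution of yellow wrinkled: (550 − 564)² / 564 = 0.3475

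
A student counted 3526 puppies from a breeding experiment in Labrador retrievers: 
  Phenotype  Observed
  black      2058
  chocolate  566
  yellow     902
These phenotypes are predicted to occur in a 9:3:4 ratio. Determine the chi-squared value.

Under the 9:3:4 hypothesis (Σ ratio = 16, N = 3526):
  black: 3526 × 9/16 = 1983.375
  chocolate: 3526 × 3/16 = 661.125
  yellow: 3526 × 4/16 = 881.5
χ² = Σ (O − E)² / E
  black: (2058 − 1983.375)² / 1983.375 = 2.8078
  chocolate: (566 − 661.125)² / 661.125 = 13.6869
  yellow: (902 − 881.5)² / 881.5 = 0.4767
χ² = 2.8078 + 13.6869 + 0.4767 = 16.9714 ≈ 16.971

16.971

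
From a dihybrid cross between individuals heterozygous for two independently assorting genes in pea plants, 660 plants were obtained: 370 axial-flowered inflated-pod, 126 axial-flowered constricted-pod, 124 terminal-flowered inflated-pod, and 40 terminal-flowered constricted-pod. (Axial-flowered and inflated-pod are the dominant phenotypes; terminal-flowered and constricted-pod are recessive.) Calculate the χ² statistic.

A dihybrid F₂ with independent assortment and complete dominance at both loci gives a 9:3:3:1 phenotypic ratio.
The 9:3:3:1 ratio has 16 parts, so with N = 660 the expected counts are:
  axial-flowered inflated-pod: 660 × 9/16 = 371.25
  axial-flowered constricted-pod: 660 × 3/16 = 123.75
  terminal-flowered inflated-pod: 660 × 3/16 = 123.75
  terminal-flowered constricted-pod: 660 × 1/16 = 41.25
χ² = Σ (O − E)² / E
  axial-flowered inflated-pod: (370 − 371.25)² / 371.25 = 0.0042
  axial-flowered constricted-pod: (126 − 123.75)² / 123.75 = 0.0409
  terminal-flowered inflated-pod: (124 − 123.75)² / 123.75 = 0.0005
  terminal-flowered constricted-pod: (40 − 41.25)² / 41.25 = 0.0379
χ² = 0.0042 + 0.0409 + 0.0005 + 0.0379 = 0.0835 ≈ 0.084

0.084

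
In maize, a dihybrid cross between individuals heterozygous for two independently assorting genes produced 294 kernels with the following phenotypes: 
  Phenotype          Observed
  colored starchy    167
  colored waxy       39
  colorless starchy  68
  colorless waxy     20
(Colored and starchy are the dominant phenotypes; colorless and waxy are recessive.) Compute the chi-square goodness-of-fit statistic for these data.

7.884

A dihybrid F₂ with independent assortment and complete dominance at both loci gives a 9:3:3:1 phenotypic ratio.
The 9:3:3:1 ratio has 16 parts, so with N = 294 the expected counts are:
  colored starchy: 294 × 9/16 = 165.375
  colored waxy: 294 × 3/16 = 55.125
  colorless starchy: 294 × 3/16 = 55.125
  colorless waxy: 294 × 1/16 = 18.375
χ² = Σ (O − E)² / E
  colored starchy: (167 − 165.375)² / 165.375 = 0.0160
  colored waxy: (39 − 55.125)² / 55.125 = 4.7168
  colorless starchy: (68 − 55.125)² / 55.125 = 3.0071
  colorless waxy: (20 − 18.375)² / 18.375 = 0.1437
χ² = 0.0160 + 4.7168 + 3.0071 + 0.1437 = 7.8836 ≈ 7.884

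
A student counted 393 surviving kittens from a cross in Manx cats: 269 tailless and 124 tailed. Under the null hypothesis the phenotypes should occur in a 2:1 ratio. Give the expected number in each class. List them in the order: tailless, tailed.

The 2:1 ratio has 3 parts, so with N = 393 the expected counts are:
  tailless: 393 × 2/3 = 262
  tailed: 393 × 1/3 = 131

262, 131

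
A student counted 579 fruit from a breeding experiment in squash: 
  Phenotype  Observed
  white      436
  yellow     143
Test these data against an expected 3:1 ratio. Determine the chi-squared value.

0.028

The 3:1 ratio has 4 parts, so with N = 579 the expected counts are:
  white: 579 × 3/4 = 434.25
  yellow: 579 × 1/4 = 144.75
χ² = Σ (O − E)² / E
  white: (436 − 434.25)² / 434.25 = 0.0071
  yellow: (143 − 144.75)² / 144.75 = 0.0212
χ² = 0.0071 + 0.0212 = 0.0283 ≈ 0.028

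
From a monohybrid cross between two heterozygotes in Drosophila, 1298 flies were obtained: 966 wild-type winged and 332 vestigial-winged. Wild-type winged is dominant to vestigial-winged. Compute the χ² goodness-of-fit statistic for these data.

0.231

For a monohybrid cross between heterozygotes with complete dominance, the expected phenotypic ratio is 3:1.
The 3:1 ratio has 4 parts, so with N = 1298 the expected counts are:
  wild-type winged: 1298 × 3/4 = 973.5
  vestigial-winged: 1298 × 1/4 = 324.5
χ² = Σ (O − E)² / E
  wild-type winged: (966 − 973.5)² / 973.5 = 0.0578
  vestigial-winged: (332 − 324.5)² / 324.5 = 0.1733
χ² = 0.0578 + 0.1733 = 0.2311 ≈ 0.231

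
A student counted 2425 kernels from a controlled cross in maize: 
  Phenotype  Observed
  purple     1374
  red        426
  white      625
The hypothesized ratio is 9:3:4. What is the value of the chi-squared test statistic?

Under the 9:3:4 hypothesis (Σ ratio = 16, N = 2425):
  purple: 2425 × 9/16 = 1364.0625
  red: 2425 × 3/16 = 454.6875
  white: 2425 × 4/16 = 606.25
χ² = Σ (O − E)² / E
  purple: (1374 − 1364.0625)² / 1364.0625 = 0.0724
  red: (426 − 454.6875)² / 454.6875 = 1.8100
  white: (625 − 606.25)² / 606.25 = 0.5799
χ² = 0.0724 + 1.8100 + 0.5799 = 2.4623 ≈ 2.462

2.462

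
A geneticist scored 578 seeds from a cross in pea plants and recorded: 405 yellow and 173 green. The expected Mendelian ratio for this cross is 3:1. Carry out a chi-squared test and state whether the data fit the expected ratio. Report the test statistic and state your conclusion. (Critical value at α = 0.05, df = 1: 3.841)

Total ratio parts = 4. Expected numbers out of 578:
  yellow: 578 × 3/4 = 433.5
  green: 578 × 1/4 = 144.5
χ² = Σ (O − E)² / E
  yellow: (405 − 433.5)² / 433.5 = 1.8737
  green: (173 − 144.5)² / 144.5 = 5.6211
χ² = 1.8737 + 5.6211 = 7.4948 ≈ 7.495
Degrees of freedom = 2 − 1 = 1; critical value at α = 0.05 is 3.841.
Since 7.495 > 3.841, we reject the null hypothesis — the data do not fit the 3:1 ratio.

7.495; not consistent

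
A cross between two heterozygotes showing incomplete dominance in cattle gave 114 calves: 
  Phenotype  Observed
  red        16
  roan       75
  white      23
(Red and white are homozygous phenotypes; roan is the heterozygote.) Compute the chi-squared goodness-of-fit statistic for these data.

12.228

With incomplete dominance, a heterozygote × heterozygote cross gives a 1:2:1 phenotypic ratio.
The 1:2:1 ratio has 4 parts, so with N = 114 the expected counts are:
  red: 114 × 1/4 = 28.5
  roan: 114 × 2/4 = 57
  white: 114 × 1/4 = 28.5
χ² = Σ (O − E)² / E
  red: (16 − 28.5)² / 28.5 = 5.4825
  roan: (75 − 57)² / 57 = 5.6842
  white: (23 − 28.5)² / 28.5 = 1.0614
χ² = 5.4825 + 5.6842 + 1.0614 = 12.2281 ≈ 12.228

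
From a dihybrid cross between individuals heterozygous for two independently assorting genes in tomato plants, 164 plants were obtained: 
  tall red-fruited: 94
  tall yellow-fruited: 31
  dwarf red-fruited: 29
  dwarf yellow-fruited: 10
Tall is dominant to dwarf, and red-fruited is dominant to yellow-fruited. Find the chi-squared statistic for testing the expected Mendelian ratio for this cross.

0.141

A dihybrid F₂ with independent assortment and complete dominance at both loci gives a 9:3:3:1 phenotypic ratio.
Expected counts for N = 164 under a 9:3:3:1 ratio (total parts = 16):
  tall red-fruited: 164 × 9/16 = 92.25
  tall yellow-fruited: 164 × 3/16 = 30.75
  dwarf red-fruited: 164 × 3/16 = 30.75
  dwarf yellow-fruited: 164 × 1/16 = 10.25
χ² = Σ (O − E)² / E
  tall red-fruited: (94 − 92.25)² / 92.25 = 0.0332
  tall yellow-fruited: (31 − 30.75)² / 30.75 = 0.0020
  dwarf red-fruited: (29 − 30.75)² / 30.75 = 0.0996
  dwarf yellow-fruited: (10 − 10.25)² / 10.25 = 0.0061
χ² = 0.0332 + 0.0020 + 0.0996 + 0.0061 = 0.1409 ≈ 0.141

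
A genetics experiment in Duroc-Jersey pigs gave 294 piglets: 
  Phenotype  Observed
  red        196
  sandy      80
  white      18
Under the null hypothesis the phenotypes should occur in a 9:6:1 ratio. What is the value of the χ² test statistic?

13.979

Under the 9:6:1 hypothesis (Σ ratio = 16, N = 294):
  red: 294 × 9/16 = 165.375
  sandy: 294 × 6/16 = 110.25
  white: 294 × 1/16 = 18.375
χ² = Σ (O − E)² / E
  red: (196 − 165.375)² / 165.375 = 5.6713
  sandy: (80 − 110.25)² / 110.25 = 8.2999
  white: (18 − 18.375)² / 18.375 = 0.0077
χ² = 5.6713 + 8.2999 + 0.0077 = 13.9789 ≈ 13.979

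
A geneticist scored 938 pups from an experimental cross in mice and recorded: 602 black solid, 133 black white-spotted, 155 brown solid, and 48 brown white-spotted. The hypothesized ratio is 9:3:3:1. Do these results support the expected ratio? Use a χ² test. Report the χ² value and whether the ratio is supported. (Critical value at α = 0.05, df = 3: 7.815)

Under the 9:3:3:1 hypothesis (Σ ratio = 16, N = 938):
  black solid: 938 × 9/16 = 527.625
  black white-spotted: 938 × 3/16 = 175.875
  brown solid: 938 × 3/16 = 175.875
  brown white-spotted: 938 × 1/16 = 58.625
χ² = Σ (O − E)² / E
  black solid: (602 − 527.625)² / 527.625 = 10.4840
  black white-spotted: (133 − 175.875)² / 175.875 = 10.4521
  brown solid: (155 − 175.875)² / 175.875 = 2.4777
  brown white-spotted: (48 − 58.625)² / 58.625 = 1.9256
χ² = 10.4840 + 10.4521 + 2.4777 + 1.9256 = 25.3394 ≈ 25.339
Degrees of freedom = 4 − 1 = 3; critical value at α = 0.05 is 7.815.
Since 25.339 > 7.815, we reject the null hypothesis — the data do not fit the 9:3:3:1 ratio.

25.339; not consistent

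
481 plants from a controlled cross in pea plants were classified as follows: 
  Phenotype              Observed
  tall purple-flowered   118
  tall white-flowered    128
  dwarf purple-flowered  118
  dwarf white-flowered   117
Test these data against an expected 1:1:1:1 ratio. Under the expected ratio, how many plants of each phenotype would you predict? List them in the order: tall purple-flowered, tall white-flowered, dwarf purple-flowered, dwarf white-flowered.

120.25, 120.25, 120.25, 120.25

Total ratio parts = 4. Expected numbers out of 481:
  tall purple-flowered: 481 × 1/4 = 120.25
  tall white-flowered: 481 × 1/4 = 120.25
  dwarf purple-flowered: 481 × 1/4 = 120.25
  dwarf white-flowered: 481 × 1/4 = 120.25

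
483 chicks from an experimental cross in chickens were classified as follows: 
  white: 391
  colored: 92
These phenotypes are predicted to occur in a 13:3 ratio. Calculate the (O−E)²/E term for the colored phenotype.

Under the 13:3 hypothesis (Σ ratio = 16, N = 483):
  white: 483 × 13/16 = 392.4375
  colored: 483 × 3/16 = 90.5625
Contribution of colored: (92 − 90.5625)² / 90.5625 = 0.0228

0.023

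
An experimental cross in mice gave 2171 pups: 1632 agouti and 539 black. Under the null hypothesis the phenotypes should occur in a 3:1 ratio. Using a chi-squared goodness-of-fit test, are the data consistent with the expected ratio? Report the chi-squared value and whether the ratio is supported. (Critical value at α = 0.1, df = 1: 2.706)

0.035; consistent

The 3:1 ratio has 4 parts, so with N = 2171 the expected counts are:
  agouti: 2171 × 3/4 = 1628.25
  black: 2171 × 1/4 = 542.75
χ² = Σ (O − E)² / E
  agouti: (1632 − 1628.25)² / 1628.25 = 0.0086
  black: (539 − 542.75)² / 542.75 = 0.0259
χ² = 0.0086 + 0.0259 = 0.0345 ≈ 0.035
Degrees of freedom = 2 − 1 = 1; critical value at α = 0.1 is 2.706.
Since 0.035 < 2.706, we fail to reject the null hypothesis — the data are consistent with the 3:1 ratio.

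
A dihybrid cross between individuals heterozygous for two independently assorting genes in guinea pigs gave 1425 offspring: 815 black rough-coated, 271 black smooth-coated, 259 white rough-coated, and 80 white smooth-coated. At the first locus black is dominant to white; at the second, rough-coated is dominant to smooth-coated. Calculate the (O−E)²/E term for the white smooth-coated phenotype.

A dihybrid F₂ with independent assortment and complete dominance at both loci gives a 9:3:3:1 phenotypic ratio.
Expected counts for N = 1425 under a 9:3:3:1 ratio (total parts = 16):
  black rough-coated: 1425 × 9/16 = 801.5625
  black smooth-coated: 1425 × 3/16 = 267.1875
  white rough-coated: 1425 × 3/16 = 267.1875
  white smooth-coated: 1425 × 1/16 = 89.0625
Contribution of white smooth-coated: (80 − 89.0625)² / 89.0625 = 0.9221

0.922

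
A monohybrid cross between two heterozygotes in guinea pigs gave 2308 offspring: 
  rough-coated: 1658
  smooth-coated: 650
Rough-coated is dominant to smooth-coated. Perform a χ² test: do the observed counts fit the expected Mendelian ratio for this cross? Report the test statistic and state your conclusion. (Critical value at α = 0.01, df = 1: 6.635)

For a monohybrid cross between heterozygotes with complete dominance, the expected phenotypic ratio is 3:1.
Expected counts for N = 2308 under a 3:1 ratio (total parts = 4):
  rough-coated: 2308 × 3/4 = 1731
  smooth-coated: 2308 × 1/4 = 577
χ² = Σ (O − E)² / E
  rough-coated: (1658 − 1731)² / 1731 = 3.0786
  smooth-coated: (650 − 577)² / 577 = 9.2357
χ² = 3.0786 + 9.2357 = 12.3143 ≈ 12.314
Degrees of freedom = 2 − 1 = 1; critical value at α = 0.01 is 6.635.
Since 12.314 > 6.635, we reject the null hypothesis — the data do not fit the 3:1 ratio.

12.314; not consistent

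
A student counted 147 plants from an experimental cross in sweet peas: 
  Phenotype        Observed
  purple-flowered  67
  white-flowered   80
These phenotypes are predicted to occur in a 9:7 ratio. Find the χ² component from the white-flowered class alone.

3.827

The 9:7 ratio has 16 parts, so with N = 147 the expected counts are:
  purple-flowered: 147 × 9/16 = 82.6875
  white-flowered: 147 × 7/16 = 64.3125
Contribution of white-flowered: (80 − 64.3125)² / 64.3125 = 3.8266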